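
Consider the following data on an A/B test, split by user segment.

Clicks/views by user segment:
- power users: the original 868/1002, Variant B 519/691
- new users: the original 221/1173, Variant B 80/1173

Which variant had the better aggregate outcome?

the original

Power users: the original 868/1002 = 86.6%, Variant B 519/691 = 75.1% → the original
New users: the original 221/1173 = 18.8%, Variant B 80/1173 = 6.8% → the original
Overall: the original 1089/2175 = 50.1%, Variant B 599/1864 = 32.1% → the original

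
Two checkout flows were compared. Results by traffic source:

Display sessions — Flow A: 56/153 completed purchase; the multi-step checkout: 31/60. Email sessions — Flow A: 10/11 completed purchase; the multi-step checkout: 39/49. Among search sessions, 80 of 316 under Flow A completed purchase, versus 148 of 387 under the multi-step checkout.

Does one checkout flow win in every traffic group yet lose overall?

No

Display: Flow A 56/153 = 36.6%, the multi-step checkout 31/60 = 51.7% → the multi-step checkout
Email: Flow A 10/11 = 90.9%, the multi-step checkout 39/49 = 79.6% → Flow A
Search: Flow A 80/316 = 25.3%, the multi-step checkout 148/387 = 38.2% → the multi-step checkout
Overall: Flow A 146/480 = 30.4%, the multi-step checkout 218/496 = 44.0% → the multi-step checkout
Neither sweeps: Flow A wins 1 of 3 groups, the multi-step checkout wins 2. The multi-step checkout wins overall but not every group — no Simpson reversal.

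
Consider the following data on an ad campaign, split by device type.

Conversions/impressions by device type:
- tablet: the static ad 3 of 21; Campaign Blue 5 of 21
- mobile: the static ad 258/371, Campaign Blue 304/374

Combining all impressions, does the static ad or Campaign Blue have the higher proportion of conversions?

Campaign Blue

Tablet: the static ad 3/21 = 14.3%, Campaign Blue 5/21 = 23.8% → Campaign Blue
Mobile: the static ad 258/371 = 69.5%, Campaign Blue 304/374 = 81.3% → Campaign Blue
Overall: the static ad 261/392 = 66.6%, Campaign Blue 309/395 = 78.2% → Campaign Blue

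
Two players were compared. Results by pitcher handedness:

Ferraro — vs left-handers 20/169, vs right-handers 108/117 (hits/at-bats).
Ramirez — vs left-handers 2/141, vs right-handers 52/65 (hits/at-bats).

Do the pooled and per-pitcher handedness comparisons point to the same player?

Yes

Vs left-handers: Ferraro 20/169 = 11.8%, Ramirez 2/141 = 1.4% → Ferraro
Vs right-handers: Ferraro 108/117 = 92.3%, Ramirez 52/65 = 80.0% → Ferraro
Overall: Ferraro 128/286 = 44.8%, Ramirez 54/206 = 26.2% → Ferraro
Ferraro wins overall and in every pitcher group — no reversal.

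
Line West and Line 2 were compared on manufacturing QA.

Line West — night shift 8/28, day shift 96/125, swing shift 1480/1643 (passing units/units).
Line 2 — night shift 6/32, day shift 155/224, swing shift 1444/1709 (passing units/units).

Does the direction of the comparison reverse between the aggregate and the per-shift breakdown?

No

Night shift: Line West 8/28 = 28.6%, Line 2 6/32 = 18.8% → Line West
Day shift: Line West 96/125 = 76.8%, Line 2 155/224 = 69.2% → Line West
Swing shift: Line West 1480/1643 = 90.1%, Line 2 1444/1709 = 84.5% → Line West
Overall: Line West 1584/1796 = 88.2%, Line 2 1605/1965 = 81.7% → Line West
Line West wins overall and in every shift group — no reversal.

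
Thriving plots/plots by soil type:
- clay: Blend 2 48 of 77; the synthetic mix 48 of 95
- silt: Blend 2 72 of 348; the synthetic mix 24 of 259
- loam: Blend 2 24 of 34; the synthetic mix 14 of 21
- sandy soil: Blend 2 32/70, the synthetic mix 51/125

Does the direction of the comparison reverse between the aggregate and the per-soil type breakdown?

No

Clay: Blend 2 48/77 = 62.3%, the synthetic mix 48/95 = 50.5% → Blend 2
Silt: Blend 2 72/348 = 20.7%, the synthetic mix 24/259 = 9.3% → Blend 2
Loam: Blend 2 24/34 = 70.6%, the synthetic mix 14/21 = 66.7% → Blend 2
Sandy soil: Blend 2 32/70 = 45.7%, the synthetic mix 51/125 = 40.8% → Blend 2
Overall: Blend 2 176/529 = 33.3%, the synthetic mix 137/500 = 27.4% → Blend 2
Blend 2 wins overall and in every soil group — no reversal.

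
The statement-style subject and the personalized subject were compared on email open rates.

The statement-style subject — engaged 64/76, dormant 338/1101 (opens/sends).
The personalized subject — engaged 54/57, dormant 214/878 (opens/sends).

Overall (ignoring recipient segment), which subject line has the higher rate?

Engaged: the statement-style subject 64/76 = 84.2%, the personalized subject 54/57 = 94.7% → the personalized subject
Dormant: the statement-style subject 338/1101 = 30.7%, the personalized subject 214/878 = 24.4% → the statement-style subject
Overall: the statement-style subject 402/1177 = 34.2%, the personalized subject 268/935 = 28.7% → the statement-style subject
(Neither sweeps every recipient group, but the statement-style subject has the higher pooled rate.)

the statement-style subject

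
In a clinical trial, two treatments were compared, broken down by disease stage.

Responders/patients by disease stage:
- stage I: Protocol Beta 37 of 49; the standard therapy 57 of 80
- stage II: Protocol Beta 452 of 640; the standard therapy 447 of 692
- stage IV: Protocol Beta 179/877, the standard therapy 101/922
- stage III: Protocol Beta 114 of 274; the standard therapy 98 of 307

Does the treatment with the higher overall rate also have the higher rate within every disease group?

Stage I: Protocol Beta 37/49 = 75.5%, the standard therapy 57/80 = 71.2% → Protocol Beta
Stage II: Protocol Beta 452/640 = 70.6%, the standard therapy 447/692 = 64.6% → Protocol Beta
Stage IV: Protocol Beta 179/877 = 20.4%, the standard therapy 101/922 = 11.0% → Protocol Beta
Stage III: Protocol Beta 114/274 = 41.6%, the standard therapy 98/307 = 31.9% → Protocol Beta
Overall: Protocol Beta 782/1840 = 42.5%, the standard therapy 703/2001 = 35.1% → Protocol Beta
Protocol Beta wins overall and in every disease group — no reversal.

Yes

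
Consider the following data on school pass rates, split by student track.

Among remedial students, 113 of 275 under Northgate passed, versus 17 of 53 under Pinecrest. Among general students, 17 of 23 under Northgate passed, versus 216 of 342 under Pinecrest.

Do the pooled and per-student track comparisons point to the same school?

Remedial: Northgate 113/275 = 41.1%, Pinecrest 17/53 = 32.1% → Northgate
General: Northgate 17/23 = 73.9%, Pinecrest 216/342 = 63.2% → Northgate
Overall: Northgate 130/298 = 43.6%, Pinecrest 233/395 = 59.0% → Pinecrest
Northgate wins each student group but Pinecrest wins overall — the comparison reverses. Northgate's students skew toward remedial, which has a lower base rate.

No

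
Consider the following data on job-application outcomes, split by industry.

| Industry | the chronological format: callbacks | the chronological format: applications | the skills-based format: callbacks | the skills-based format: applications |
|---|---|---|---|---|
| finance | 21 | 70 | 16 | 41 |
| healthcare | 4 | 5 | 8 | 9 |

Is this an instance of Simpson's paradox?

No

Finance: the chronological format 21/70 = 30.0%, the skills-based format 16/41 = 39.0% → the skills-based format
Healthcare: the chronological format 4/5 = 80.0%, the skills-based format 8/9 = 88.9% → the skills-based format
Overall: the chronological format 25/75 = 33.3%, the skills-based format 24/50 = 48.0% → the skills-based format
The skills-based format wins overall and in every industry group — no reversal.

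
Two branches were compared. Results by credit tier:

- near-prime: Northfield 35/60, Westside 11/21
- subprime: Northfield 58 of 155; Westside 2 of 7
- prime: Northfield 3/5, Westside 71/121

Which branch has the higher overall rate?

Westside

Near-prime: Northfield 35/60 = 58.3%, Westside 11/21 = 52.4% → Northfield
Subprime: Northfield 58/155 = 37.4%, Westside 2/7 = 28.6% → Northfield
Prime: Northfield 3/5 = 60.0%, Westside 71/121 = 58.7% → Northfield
Overall: Northfield 96/220 = 43.6%, Westside 84/149 = 56.4% → Westside
(Northfield wins every credit group but Westside wins overall — Northfield's applications skew toward the low-rate subprime group.)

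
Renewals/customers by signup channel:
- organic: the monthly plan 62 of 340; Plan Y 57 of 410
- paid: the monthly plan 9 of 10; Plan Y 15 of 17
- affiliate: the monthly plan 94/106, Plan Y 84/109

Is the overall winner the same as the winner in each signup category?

Organic: the monthly plan 62/340 = 18.2%, Plan Y 57/410 = 13.9% → the monthly plan
Paid: the monthly plan 9/10 = 90.0%, Plan Y 15/17 = 88.2% → the monthly plan
Affiliate: the monthly plan 94/106 = 88.7%, Plan Y 84/109 = 77.1% → the monthly plan
Overall: the monthly plan 165/456 = 36.2%, Plan Y 156/536 = 29.1% → the monthly plan
The monthly plan wins overall and in every signup group — no reversal.

Yes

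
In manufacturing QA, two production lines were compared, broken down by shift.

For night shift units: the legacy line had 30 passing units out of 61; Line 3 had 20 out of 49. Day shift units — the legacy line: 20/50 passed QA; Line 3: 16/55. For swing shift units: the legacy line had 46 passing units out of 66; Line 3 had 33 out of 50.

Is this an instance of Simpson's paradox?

Night shift: the legacy line 30/61 = 49.2%, Line 3 20/49 = 40.8% → the legacy line
Day shift: the legacy line 20/50 = 40.0%, Line 3 16/55 = 29.1% → the legacy line
Swing shift: the legacy line 46/66 = 69.7%, Line 3 33/50 = 66.0% → the legacy line
Overall: the legacy line 96/177 = 54.2%, Line 3 69/154 = 44.8% → the legacy line
The legacy line wins overall and in every shift group — no reversal.

No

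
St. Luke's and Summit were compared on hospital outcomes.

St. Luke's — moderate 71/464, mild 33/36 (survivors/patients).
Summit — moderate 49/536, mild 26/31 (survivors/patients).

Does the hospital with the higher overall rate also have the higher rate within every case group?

Yes

Moderate: St. Luke's 71/464 = 15.3%, Summit 49/536 = 9.1% → St. Luke's
Mild: St. Luke's 33/36 = 91.7%, Summit 26/31 = 83.9% → St. Luke's
Overall: St. Luke's 104/500 = 20.8%, Summit 75/567 = 13.2% → St. Luke's
St. Luke's wins overall and in every case group — no reversal.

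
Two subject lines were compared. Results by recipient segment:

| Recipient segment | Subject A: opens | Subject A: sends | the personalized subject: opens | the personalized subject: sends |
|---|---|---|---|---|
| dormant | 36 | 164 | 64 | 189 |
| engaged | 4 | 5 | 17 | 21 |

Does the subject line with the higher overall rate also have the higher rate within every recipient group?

Yes

Dormant: Subject A 36/164 = 22.0%, the personalized subject 64/189 = 33.9% → the personalized subject
Engaged: Subject A 4/5 = 80.0%, the personalized subject 17/21 = 81.0% → the personalized subject
Overall: Subject A 40/169 = 23.7%, the personalized subject 81/210 = 38.6% → the personalized subject
The personalized subject wins overall and in every recipient group — no reversal.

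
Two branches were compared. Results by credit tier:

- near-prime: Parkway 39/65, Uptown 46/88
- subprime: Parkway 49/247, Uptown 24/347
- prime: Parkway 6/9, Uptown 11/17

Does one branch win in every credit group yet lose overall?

No

Near-prime: Parkway 39/65 = 60.0%, Uptown 46/88 = 52.3% → Parkway
Subprime: Parkway 49/247 = 19.8%, Uptown 24/347 = 6.9% → Parkway
Prime: Parkway 6/9 = 66.7%, Uptown 11/17 = 64.7% → Parkway
Overall: Parkway 94/321 = 29.3%, Uptown 81/452 = 17.9% → Parkway
Parkway wins overall and in every credit group — no reversal.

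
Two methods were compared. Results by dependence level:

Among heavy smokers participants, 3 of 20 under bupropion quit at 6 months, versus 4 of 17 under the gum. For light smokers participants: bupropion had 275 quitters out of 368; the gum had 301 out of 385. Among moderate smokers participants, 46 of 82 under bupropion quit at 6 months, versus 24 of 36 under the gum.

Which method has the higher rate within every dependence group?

Heavy smokers: bupropion 3/20 = 15.0%, the gum 4/17 = 23.5% → the gum
Light smokers: bupropion 275/368 = 74.7%, the gum 301/385 = 78.2% → the gum
Moderate smokers: bupropion 46/82 = 56.1%, the gum 24/36 = 66.7% → the gum
The gum has the higher rate in all 3 groups.

the gum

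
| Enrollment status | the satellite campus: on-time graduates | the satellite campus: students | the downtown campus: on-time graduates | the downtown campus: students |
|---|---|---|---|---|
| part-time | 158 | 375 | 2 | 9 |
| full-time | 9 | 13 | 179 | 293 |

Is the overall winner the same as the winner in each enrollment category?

Part-time: the satellite campus 158/375 = 42.1%, the downtown campus 2/9 = 22.2% → the satellite campus
Full-time: the satellite campus 9/13 = 69.2%, the downtown campus 179/293 = 61.1% → the satellite campus
Overall: the satellite campus 167/388 = 43.0%, the downtown campus 181/302 = 59.9% → the downtown campus
The satellite campus wins each enrollment group but the downtown campus wins overall — the comparison reverses. The satellite campus's students skew toward part-time, which has a lower base rate.

No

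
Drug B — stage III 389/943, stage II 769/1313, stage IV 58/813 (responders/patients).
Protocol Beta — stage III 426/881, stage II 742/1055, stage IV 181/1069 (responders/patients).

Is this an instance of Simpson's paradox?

No

Stage III: Drug B 389/943 = 41.3%, Protocol Beta 426/881 = 48.4% → Protocol Beta
Stage II: Drug B 769/1313 = 58.6%, Protocol Beta 742/1055 = 70.3% → Protocol Beta
Stage IV: Drug B 58/813 = 7.1%, Protocol Beta 181/1069 = 16.9% → Protocol Beta
Overall: Drug B 1216/3069 = 39.6%, Protocol Beta 1349/3005 = 44.9% → Protocol Beta
Protocol Beta wins overall and in every disease group — no reversal.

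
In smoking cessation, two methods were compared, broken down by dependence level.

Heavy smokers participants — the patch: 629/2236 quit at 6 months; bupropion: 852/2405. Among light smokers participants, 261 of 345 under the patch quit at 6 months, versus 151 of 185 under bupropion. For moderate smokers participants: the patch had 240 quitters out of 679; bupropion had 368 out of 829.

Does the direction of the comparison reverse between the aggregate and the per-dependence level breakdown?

No

Heavy smokers: the patch 629/2236 = 28.1%, bupropion 852/2405 = 35.4% → bupropion
Light smokers: the patch 261/345 = 75.7%, bupropion 151/185 = 81.6% → bupropion
Moderate smokers: the patch 240/679 = 35.3%, bupropion 368/829 = 44.4% → bupropion
Overall: the patch 1130/3260 = 34.7%, bupropion 1371/3419 = 40.1% → bupropion
Bupropion wins overall and in every dependence group — no reversal.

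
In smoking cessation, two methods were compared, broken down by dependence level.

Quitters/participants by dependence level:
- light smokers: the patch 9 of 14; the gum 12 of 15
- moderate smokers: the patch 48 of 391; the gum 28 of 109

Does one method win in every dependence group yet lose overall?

No

Light smokers: the patch 9/14 = 64.3%, the gum 12/15 = 80.0% → the gum
Moderate smokers: the patch 48/391 = 12.3%, the gum 28/109 = 25.7% → the gum
Overall: the patch 57/405 = 14.1%, the gum 40/124 = 32.3% → the gum
The gum wins overall and in every dependence group — no reversal.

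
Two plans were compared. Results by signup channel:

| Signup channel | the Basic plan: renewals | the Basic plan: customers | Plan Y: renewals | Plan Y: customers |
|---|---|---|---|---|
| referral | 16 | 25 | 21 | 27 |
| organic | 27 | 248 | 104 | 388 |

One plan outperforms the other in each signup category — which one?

Plan Y

Referral: the Basic plan 16/25 = 64.0%, Plan Y 21/27 = 77.8% → Plan Y
Organic: the Basic plan 27/248 = 10.9%, Plan Y 104/388 = 26.8% → Plan Y
Plan Y has the higher rate in both groups.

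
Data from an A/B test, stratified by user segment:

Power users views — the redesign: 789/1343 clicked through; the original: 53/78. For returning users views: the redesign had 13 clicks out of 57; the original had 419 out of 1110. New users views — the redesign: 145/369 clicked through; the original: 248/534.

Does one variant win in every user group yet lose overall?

Power users: the redesign 789/1343 = 58.7%, the original 53/78 = 67.9% → the original
Returning users: the redesign 13/57 = 22.8%, the original 419/1110 = 37.7% → the original
New users: the redesign 145/369 = 39.3%, the original 248/534 = 46.4% → the original
Overall: the redesign 947/1769 = 53.5%, the original 720/1722 = 41.8% → the redesign
The original wins each user group but the redesign wins overall — the comparison reverses. The original's views skew toward returning users, which has a lower base rate.

Yes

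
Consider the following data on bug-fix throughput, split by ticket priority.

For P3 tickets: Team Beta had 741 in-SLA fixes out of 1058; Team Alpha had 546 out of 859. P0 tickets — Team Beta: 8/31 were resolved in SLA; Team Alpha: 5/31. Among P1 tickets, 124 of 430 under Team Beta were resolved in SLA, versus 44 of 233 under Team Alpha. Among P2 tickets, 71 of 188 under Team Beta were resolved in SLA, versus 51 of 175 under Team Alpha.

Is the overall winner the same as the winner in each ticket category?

Yes

P3: Team Beta 741/1058 = 70.0%, Team Alpha 546/859 = 63.6% → Team Beta
P0: Team Beta 8/31 = 25.8%, Team Alpha 5/31 = 16.1% → Team Beta
P1: Team Beta 124/430 = 28.8%, Team Alpha 44/233 = 18.9% → Team Beta
P2: Team Beta 71/188 = 37.8%, Team Alpha 51/175 = 29.1% → Team Beta
Overall: Team Beta 944/1707 = 55.3%, Team Alpha 646/1298 = 49.8% → Team Beta
Team Beta wins overall and in every ticket group — no reversal.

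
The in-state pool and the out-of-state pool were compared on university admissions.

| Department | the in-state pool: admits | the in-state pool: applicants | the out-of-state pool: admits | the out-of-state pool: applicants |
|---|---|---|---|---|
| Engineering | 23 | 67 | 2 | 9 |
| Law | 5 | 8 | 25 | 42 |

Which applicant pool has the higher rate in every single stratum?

the in-state pool

Engineering: the in-state pool 23/67 = 34.3%, the out-of-state pool 2/9 = 22.2% → the in-state pool
Law: the in-state pool 5/8 = 62.5%, the out-of-state pool 25/42 = 59.5% → the in-state pool
The in-state pool has the higher rate in both groups.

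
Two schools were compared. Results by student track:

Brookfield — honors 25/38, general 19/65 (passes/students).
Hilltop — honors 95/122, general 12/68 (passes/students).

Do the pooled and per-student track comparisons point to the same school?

Honors: Brookfield 25/38 = 65.8%, Hilltop 95/122 = 77.9% → Hilltop
General: Brookfield 19/65 = 29.2%, Hilltop 12/68 = 17.6% → Brookfield
Overall: Brookfield 44/103 = 42.7%, Hilltop 107/190 = 56.3% → Hilltop
Neither sweeps: Brookfield wins 1 of 2 groups, Hilltop wins 1. Hilltop wins overall but not every group — no Simpson reversal.

No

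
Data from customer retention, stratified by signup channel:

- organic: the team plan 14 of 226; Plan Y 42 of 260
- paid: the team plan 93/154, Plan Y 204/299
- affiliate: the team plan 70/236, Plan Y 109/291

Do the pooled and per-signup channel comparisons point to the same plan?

Organic: the team plan 14/226 = 6.2%, Plan Y 42/260 = 16.2% → Plan Y
Paid: the team plan 93/154 = 60.4%, Plan Y 204/299 = 68.2% → Plan Y
Affiliate: the team plan 70/236 = 29.7%, Plan Y 109/291 = 37.5% → Plan Y
Overall: the team plan 177/616 = 28.7%, Plan Y 355/850 = 41.8% → Plan Y
Plan Y wins overall and in every signup group — no reversal.

Yes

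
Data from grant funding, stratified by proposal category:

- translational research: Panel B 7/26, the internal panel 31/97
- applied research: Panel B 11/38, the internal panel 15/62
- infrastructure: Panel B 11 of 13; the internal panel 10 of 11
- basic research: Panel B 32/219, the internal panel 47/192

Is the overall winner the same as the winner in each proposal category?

Translational research: Panel B 7/26 = 26.9%, the internal panel 31/97 = 32.0% → the internal panel
Applied research: Panel B 11/38 = 28.9%, the internal panel 15/62 = 24.2% → Panel B
Infrastructure: Panel B 11/13 = 84.6%, the internal panel 10/11 = 90.9% → the internal panel
Basic research: Panel B 32/219 = 14.6%, the internal panel 47/192 = 24.5% → the internal panel
Overall: Panel B 61/296 = 20.6%, the internal panel 103/362 = 28.5% → the internal panel
Neither sweeps: Panel B wins 1 of 4 groups, the internal panel wins 3. The internal panel wins overall but not every group — no Simpson reversal.

No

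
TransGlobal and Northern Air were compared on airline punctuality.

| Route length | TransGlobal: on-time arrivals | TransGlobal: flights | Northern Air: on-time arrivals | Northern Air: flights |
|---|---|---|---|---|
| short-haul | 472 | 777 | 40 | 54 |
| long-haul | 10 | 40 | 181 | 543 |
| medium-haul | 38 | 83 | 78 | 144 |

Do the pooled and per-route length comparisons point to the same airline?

Short-haul: TransGlobal 472/777 = 60.7%, Northern Air 40/54 = 74.1% → Northern Air
Long-haul: TransGlobal 10/40 = 25.0%, Northern Air 181/543 = 33.3% → Northern Air
Medium-haul: TransGlobal 38/83 = 45.8%, Northern Air 78/144 = 54.2% → Northern Air
Overall: TransGlobal 520/900 = 57.8%, Northern Air 299/741 = 40.4% → TransGlobal
Northern Air wins each route group but TransGlobal wins overall — the comparison reverses. Northern Air's flights skew toward long-haul, which has a lower base rate.

No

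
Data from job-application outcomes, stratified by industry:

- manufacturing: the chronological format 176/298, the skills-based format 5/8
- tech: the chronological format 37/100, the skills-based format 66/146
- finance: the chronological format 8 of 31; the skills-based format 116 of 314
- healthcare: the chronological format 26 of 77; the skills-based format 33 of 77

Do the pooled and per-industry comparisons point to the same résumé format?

Manufacturing: the chronological format 176/298 = 59.1%, the skills-based format 5/8 = 62.5% → the skills-based format
Tech: the chronological format 37/100 = 37.0%, the skills-based format 66/146 = 45.2% → the skills-based format
Finance: the chronological format 8/31 = 25.8%, the skills-based format 116/314 = 36.9% → the skills-based format
Healthcare: the chronological format 26/77 = 33.8%, the skills-based format 33/77 = 42.9% → the skills-based format
Overall: the chronological format 247/506 = 48.8%, the skills-based format 220/545 = 40.4% → the chronological format
The skills-based format wins each industry group but the chronological format wins overall — the comparison reverses. The skills-based format's applications skew toward finance, which has a lower base rate.

No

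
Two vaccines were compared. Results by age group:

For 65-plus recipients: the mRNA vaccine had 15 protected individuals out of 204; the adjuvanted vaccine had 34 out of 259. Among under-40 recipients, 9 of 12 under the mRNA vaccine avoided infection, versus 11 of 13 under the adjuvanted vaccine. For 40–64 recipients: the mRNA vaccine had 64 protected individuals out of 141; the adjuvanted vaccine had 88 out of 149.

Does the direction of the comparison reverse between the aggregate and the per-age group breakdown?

65-plus: the mRNA vaccine 15/204 = 7.4%, the adjuvanted vaccine 34/259 = 13.1% → the adjuvanted vaccine
Under-40: the mRNA vaccine 9/12 = 75.0%, the adjuvanted vaccine 11/13 = 84.6% → the adjuvanted vaccine
40–64: the mRNA vaccine 64/141 = 45.4%, the adjuvanted vaccine 88/149 = 59.1% → the adjuvanted vaccine
Overall: the mRNA vaccine 88/357 = 24.6%, the adjuvanted vaccine 133/421 = 31.6% → the adjuvanted vaccine
The adjuvanted vaccine wins overall and in every age group — no reversal.

No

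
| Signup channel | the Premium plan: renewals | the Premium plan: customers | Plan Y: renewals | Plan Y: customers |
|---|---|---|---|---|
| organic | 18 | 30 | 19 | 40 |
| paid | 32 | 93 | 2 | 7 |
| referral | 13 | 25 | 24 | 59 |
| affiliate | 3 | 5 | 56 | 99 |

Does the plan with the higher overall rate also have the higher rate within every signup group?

No

Organic: the Premium plan 18/30 = 60.0%, Plan Y 19/40 = 47.5% → the Premium plan
Paid: the Premium plan 32/93 = 34.4%, Plan Y 2/7 = 28.6% → the Premium plan
Referral: the Premium plan 13/25 = 52.0%, Plan Y 24/59 = 40.7% → the Premium plan
Affiliate: the Premium plan 3/5 = 60.0%, Plan Y 56/99 = 56.6% → the Premium plan
Overall: the Premium plan 66/153 = 43.1%, Plan Y 101/205 = 49.3% → Plan Y
The Premium plan wins each signup group but Plan Y wins overall — the comparison reverses. The Premium plan's customers skew toward paid, which has a lower base rate.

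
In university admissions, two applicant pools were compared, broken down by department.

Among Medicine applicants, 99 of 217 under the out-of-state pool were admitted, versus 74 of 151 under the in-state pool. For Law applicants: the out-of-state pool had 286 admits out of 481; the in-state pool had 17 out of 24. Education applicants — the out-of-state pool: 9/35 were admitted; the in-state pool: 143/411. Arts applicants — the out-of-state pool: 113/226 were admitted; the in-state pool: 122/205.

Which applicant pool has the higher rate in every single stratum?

Medicine: the out-of-state pool 99/217 = 45.6%, the in-state pool 74/151 = 49.0% → the in-state pool
Law: the out-of-state pool 286/481 = 59.5%, the in-state pool 17/24 = 70.8% → the in-state pool
Education: the out-of-state pool 9/35 = 25.7%, the in-state pool 143/411 = 34.8% → the in-state pool
Arts: the out-of-state pool 113/226 = 50.0%, the in-state pool 122/205 = 59.5% → the in-state pool
The in-state pool has the higher rate in all 4 groups.

the in-state pool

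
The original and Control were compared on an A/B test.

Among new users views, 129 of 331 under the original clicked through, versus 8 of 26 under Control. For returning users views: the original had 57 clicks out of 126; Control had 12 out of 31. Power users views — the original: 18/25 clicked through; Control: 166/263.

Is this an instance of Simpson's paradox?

Yes

New users: the original 129/331 = 39.0%, Control 8/26 = 30.8% → the original
Returning users: the original 57/126 = 45.2%, Control 12/31 = 38.7% → the original
Power users: the original 18/25 = 72.0%, Control 166/263 = 63.1% → the original
Overall: the original 204/482 = 42.3%, Control 186/320 = 58.1% → Control
The original wins each user group but Control wins overall — the comparison reverses. The original's views skew toward new users, which has a lower base rate.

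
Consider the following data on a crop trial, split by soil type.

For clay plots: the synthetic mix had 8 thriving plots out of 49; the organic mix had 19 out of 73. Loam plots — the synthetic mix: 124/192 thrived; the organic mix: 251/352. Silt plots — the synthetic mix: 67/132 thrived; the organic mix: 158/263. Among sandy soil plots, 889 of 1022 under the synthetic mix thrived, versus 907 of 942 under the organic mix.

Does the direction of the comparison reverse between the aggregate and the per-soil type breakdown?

Clay: the synthetic mix 8/49 = 16.3%, the organic mix 19/73 = 26.0% → the organic mix
Loam: the synthetic mix 124/192 = 64.6%, the organic mix 251/352 = 71.3% → the organic mix
Silt: the synthetic mix 67/132 = 50.8%, the organic mix 158/263 = 60.1% → the organic mix
Sandy soil: the synthetic mix 889/1022 = 87.0%, the organic mix 907/942 = 96.3% → the organic mix
Overall: the synthetic mix 1088/1395 = 78.0%, the organic mix 1335/1630 = 81.9% → the organic mix
The organic mix wins overall and in every soil group — no reversal.

No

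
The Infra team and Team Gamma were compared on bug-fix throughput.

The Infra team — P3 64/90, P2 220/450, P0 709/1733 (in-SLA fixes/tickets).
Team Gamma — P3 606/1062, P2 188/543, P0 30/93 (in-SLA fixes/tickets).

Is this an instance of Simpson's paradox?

P3: the Infra team 64/90 = 71.1%, Team Gamma 606/1062 = 57.1% → the Infra team
P2: the Infra team 220/450 = 48.9%, Team Gamma 188/543 = 34.6% → the Infra team
P0: the Infra team 709/1733 = 40.9%, Team Gamma 30/93 = 32.3% → the Infra team
Overall: the Infra team 993/2273 = 43.7%, Team Gamma 824/1698 = 48.5% → Team Gamma
The Infra team wins each ticket group but Team Gamma wins overall — the comparison reverses. The Infra team's tickets skew toward P0, which has a lower base rate.

Yes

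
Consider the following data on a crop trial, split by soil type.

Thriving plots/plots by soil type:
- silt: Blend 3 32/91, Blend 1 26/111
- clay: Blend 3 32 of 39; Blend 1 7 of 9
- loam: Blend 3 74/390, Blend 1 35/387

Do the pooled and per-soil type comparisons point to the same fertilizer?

Yes

Silt: Blend 3 32/91 = 35.2%, Blend 1 26/111 = 23.4% → Blend 3
Clay: Blend 3 32/39 = 82.1%, Blend 1 7/9 = 77.8% → Blend 3
Loam: Blend 3 74/390 = 19.0%, Blend 1 35/387 = 9.0% → Blend 3
Overall: Blend 3 138/520 = 26.5%, Blend 1 68/507 = 13.4% → Blend 3
Blend 3 wins overall and in every soil group — no reversal.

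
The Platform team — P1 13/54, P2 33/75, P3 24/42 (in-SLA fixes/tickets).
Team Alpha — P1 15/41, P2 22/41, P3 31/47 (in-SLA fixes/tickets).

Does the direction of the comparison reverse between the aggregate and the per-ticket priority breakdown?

No

P1: the Platform team 13/54 = 24.1%, Team Alpha 15/41 = 36.6% → Team Alpha
P2: the Platform team 33/75 = 44.0%, Team Alpha 22/41 = 53.7% → Team Alpha
P3: the Platform team 24/42 = 57.1%, Team Alpha 31/47 = 66.0% → Team Alpha
Overall: the Platform team 70/171 = 40.9%, Team Alpha 68/129 = 52.7% → Team Alpha
Team Alpha wins overall and in every ticket group — no reversal.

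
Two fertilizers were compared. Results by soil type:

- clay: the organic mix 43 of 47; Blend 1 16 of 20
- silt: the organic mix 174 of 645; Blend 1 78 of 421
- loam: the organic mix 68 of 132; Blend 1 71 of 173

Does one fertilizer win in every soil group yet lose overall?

No

Clay: the organic mix 43/47 = 91.5%, Blend 1 16/20 = 80.0% → the organic mix
Silt: the organic mix 174/645 = 27.0%, Blend 1 78/421 = 18.5% → the organic mix
Loam: the organic mix 68/132 = 51.5%, Blend 1 71/173 = 41.0% → the organic mix
Overall: the organic mix 285/824 = 34.6%, Blend 1 165/614 = 26.9% → the organic mix
The organic mix wins overall and in every soil group — no reversal.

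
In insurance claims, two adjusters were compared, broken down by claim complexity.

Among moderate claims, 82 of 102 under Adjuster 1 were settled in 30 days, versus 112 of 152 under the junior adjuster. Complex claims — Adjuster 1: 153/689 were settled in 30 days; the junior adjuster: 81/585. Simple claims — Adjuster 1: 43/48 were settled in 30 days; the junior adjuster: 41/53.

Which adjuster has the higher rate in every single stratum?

Adjuster 1

Moderate: Adjuster 1 82/102 = 80.4%, the junior adjuster 112/152 = 73.7% → Adjuster 1
Complex: Adjuster 1 153/689 = 22.2%, the junior adjuster 81/585 = 13.8% → Adjuster 1
Simple: Adjuster 1 43/48 = 89.6%, the junior adjuster 41/53 = 77.4% → Adjuster 1
Adjuster 1 has the higher rate in all 3 groups.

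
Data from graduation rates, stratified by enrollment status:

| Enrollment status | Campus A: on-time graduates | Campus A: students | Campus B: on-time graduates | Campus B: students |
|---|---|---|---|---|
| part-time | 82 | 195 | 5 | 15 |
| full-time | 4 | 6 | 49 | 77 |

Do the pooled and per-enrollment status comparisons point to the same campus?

Part-time: Campus A 82/195 = 42.1%, Campus B 5/15 = 33.3% → Campus A
Full-time: Campus A 4/6 = 66.7%, Campus B 49/77 = 63.6% → Campus A
Overall: Campus A 86/201 = 42.8%, Campus B 54/92 = 58.7% → Campus B
Campus A wins each enrollment group but Campus B wins overall — the comparison reverses. Campus A's students skew toward part-time, which has a lower base rate.

No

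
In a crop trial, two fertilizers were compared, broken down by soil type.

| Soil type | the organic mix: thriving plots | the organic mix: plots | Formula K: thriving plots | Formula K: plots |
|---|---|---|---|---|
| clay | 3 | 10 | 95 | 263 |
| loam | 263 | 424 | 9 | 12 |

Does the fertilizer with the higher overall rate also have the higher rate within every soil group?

No

Clay: the organic mix 3/10 = 30.0%, Formula K 95/263 = 36.1% → Formula K
Loam: the organic mix 263/424 = 62.0%, Formula K 9/12 = 75.0% → Formula K
Overall: the organic mix 266/434 = 61.3%, Formula K 104/275 = 37.8% → the organic mix
Formula K wins each soil group but the organic mix wins overall — the comparison reverses. Formula K's plots skew toward clay, which has a lower base rate.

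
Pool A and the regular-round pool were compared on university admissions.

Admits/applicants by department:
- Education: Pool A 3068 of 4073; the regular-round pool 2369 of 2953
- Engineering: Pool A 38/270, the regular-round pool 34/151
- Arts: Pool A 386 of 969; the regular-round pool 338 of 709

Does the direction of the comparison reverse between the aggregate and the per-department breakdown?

No

Education: Pool A 3068/4073 = 75.3%, the regular-round pool 2369/2953 = 80.2% → the regular-round pool
Engineering: Pool A 38/270 = 14.1%, the regular-round pool 34/151 = 22.5% → the regular-round pool
Arts: Pool A 386/969 = 39.8%, the regular-round pool 338/709 = 47.7% → the regular-round pool
Overall: Pool A 3492/5312 = 65.7%, the regular-round pool 2741/3813 = 71.9% → the regular-round pool
The regular-round pool wins overall and in every department group — no reversal.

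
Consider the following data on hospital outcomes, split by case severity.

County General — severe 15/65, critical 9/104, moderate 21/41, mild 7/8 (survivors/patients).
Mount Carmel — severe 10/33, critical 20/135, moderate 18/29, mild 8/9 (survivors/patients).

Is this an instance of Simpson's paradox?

Severe: County General 15/65 = 23.1%, Mount Carmel 10/33 = 30.3% → Mount Carmel
Critical: County General 9/104 = 8.7%, Mount Carmel 20/135 = 14.8% → Mount Carmel
Moderate: County General 21/41 = 51.2%, Mount Carmel 18/29 = 62.1% → Mount Carmel
Mild: County General 7/8 = 87.5%, Mount Carmel 8/9 = 88.9% → Mount Carmel
Overall: County General 52/218 = 23.9%, Mount Carmel 56/206 = 27.2% → Mount Carmel
Mount Carmel wins overall and in every case group — no reversal.

No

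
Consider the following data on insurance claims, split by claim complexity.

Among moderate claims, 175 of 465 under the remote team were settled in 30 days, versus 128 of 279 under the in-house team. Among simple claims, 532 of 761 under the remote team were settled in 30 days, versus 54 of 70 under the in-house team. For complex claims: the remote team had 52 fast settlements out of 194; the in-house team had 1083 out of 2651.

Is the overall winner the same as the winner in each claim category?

No

Moderate: the remote team 175/465 = 37.6%, the in-house team 128/279 = 45.9% → the in-house team
Simple: the remote team 532/761 = 69.9%, the in-house team 54/70 = 77.1% → the in-house team
Complex: the remote team 52/194 = 26.8%, the in-house team 1083/2651 = 40.9% → the in-house team
Overall: the remote team 759/1420 = 53.5%, the in-house team 1265/3000 = 42.2% → the remote team
The in-house team wins each claim group but the remote team wins overall — the comparison reverses. The in-house team's claims skew toward complex, which has a lower base rate.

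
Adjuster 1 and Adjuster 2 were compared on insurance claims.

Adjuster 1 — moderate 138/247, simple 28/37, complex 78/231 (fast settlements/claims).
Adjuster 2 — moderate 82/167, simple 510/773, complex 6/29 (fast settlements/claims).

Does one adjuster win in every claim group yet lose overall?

Moderate: Adjuster 1 138/247 = 55.9%, Adjuster 2 82/167 = 49.1% → Adjuster 1
Simple: Adjuster 1 28/37 = 75.7%, Adjuster 2 510/773 = 66.0% → Adjuster 1
Complex: Adjuster 1 78/231 = 33.8%, Adjuster 2 6/29 = 20.7% → Adjuster 1
Overall: Adjuster 1 244/515 = 47.4%, Adjuster 2 598/969 = 61.7% → Adjuster 2
Adjuster 1 wins each claim group but Adjuster 2 wins overall — the comparison reverses. Adjuster 1's claims skew toward complex, which has a lower base rate.

Yes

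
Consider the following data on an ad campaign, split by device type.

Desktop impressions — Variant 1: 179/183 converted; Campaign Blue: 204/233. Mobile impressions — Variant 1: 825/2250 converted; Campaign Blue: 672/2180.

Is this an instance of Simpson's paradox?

No

Desktop: Variant 1 179/183 = 97.8%, Campaign Blue 204/233 = 87.6% → Variant 1
Mobile: Variant 1 825/2250 = 36.7%, Campaign Blue 672/2180 = 30.8% → Variant 1
Overall: Variant 1 1004/2433 = 41.3%, Campaign Blue 876/2413 = 36.3% → Variant 1
Variant 1 wins overall and in every device group — no reversal.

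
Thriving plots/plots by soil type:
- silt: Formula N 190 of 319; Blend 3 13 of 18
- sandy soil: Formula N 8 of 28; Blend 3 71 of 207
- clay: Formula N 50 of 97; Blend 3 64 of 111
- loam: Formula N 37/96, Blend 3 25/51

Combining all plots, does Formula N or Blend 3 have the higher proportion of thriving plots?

Formula N

Silt: Formula N 190/319 = 59.6%, Blend 3 13/18 = 72.2% → Blend 3
Sandy soil: Formula N 8/28 = 28.6%, Blend 3 71/207 = 34.3% → Blend 3
Clay: Formula N 50/97 = 51.5%, Blend 3 64/111 = 57.7% → Blend 3
Loam: Formula N 37/96 = 38.5%, Blend 3 25/51 = 49.0% → Blend 3
Overall: Formula N 285/540 = 52.8%, Blend 3 173/387 = 44.7% → Formula N
(Blend 3 wins every soil group but Formula N wins overall — Blend 3's plots skew toward the low-rate sandy soil group.)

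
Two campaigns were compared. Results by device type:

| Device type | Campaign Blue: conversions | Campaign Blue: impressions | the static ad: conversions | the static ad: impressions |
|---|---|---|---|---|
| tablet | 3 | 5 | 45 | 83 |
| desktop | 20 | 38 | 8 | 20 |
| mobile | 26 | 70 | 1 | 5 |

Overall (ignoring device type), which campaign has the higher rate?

the static ad

Tablet: Campaign Blue 3/5 = 60.0%, the static ad 45/83 = 54.2% → Campaign Blue
Desktop: Campaign Blue 20/38 = 52.6%, the static ad 8/20 = 40.0% → Campaign Blue
Mobile: Campaign Blue 26/70 = 37.1%, the static ad 1/5 = 20.0% → Campaign Blue
Overall: Campaign Blue 49/113 = 43.4%, the static ad 54/108 = 50.0% → the static ad
(Campaign Blue wins every device group but the static ad wins overall — Campaign Blue's impressions skew toward the low-rate mobile group.)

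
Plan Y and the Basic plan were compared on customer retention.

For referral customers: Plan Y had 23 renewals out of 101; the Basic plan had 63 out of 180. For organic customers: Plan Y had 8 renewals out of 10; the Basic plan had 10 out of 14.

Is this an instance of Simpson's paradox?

Referral: Plan Y 23/101 = 22.8%, the Basic plan 63/180 = 35.0% → the Basic plan
Organic: Plan Y 8/10 = 80.0%, the Basic plan 10/14 = 71.4% → Plan Y
Overall: Plan Y 31/111 = 27.9%, the Basic plan 73/194 = 37.6% → the Basic plan
Neither sweeps: Plan Y wins 1 of 2 groups, the Basic plan wins 1. The Basic plan wins overall but not every group — no Simpson reversal.

No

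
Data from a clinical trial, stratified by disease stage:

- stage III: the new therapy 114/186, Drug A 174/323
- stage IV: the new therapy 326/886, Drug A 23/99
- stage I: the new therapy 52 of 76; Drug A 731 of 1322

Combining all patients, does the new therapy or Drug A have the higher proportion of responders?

Stage III: the new therapy 114/186 = 61.3%, Drug A 174/323 = 53.9% → the new therapy
Stage IV: the new therapy 326/886 = 36.8%, Drug A 23/99 = 23.2% → the new therapy
Stage I: the new therapy 52/76 = 68.4%, Drug A 731/1322 = 55.3% → the new therapy
Overall: the new therapy 492/1148 = 42.9%, Drug A 928/1744 = 53.2% → Drug A
(The new therapy wins every disease group but Drug A wins overall — the new therapy's patients skew toward the low-rate stage IV group.)

Drug A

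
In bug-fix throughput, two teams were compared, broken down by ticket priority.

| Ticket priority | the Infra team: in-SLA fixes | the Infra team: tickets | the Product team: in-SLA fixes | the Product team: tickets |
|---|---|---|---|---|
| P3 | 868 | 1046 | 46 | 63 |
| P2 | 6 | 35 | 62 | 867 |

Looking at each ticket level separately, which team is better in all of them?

P3: the Infra team 868/1046 = 83.0%, the Product team 46/63 = 73.0% → the Infra team
P2: the Infra team 6/35 = 17.1%, the Product team 62/867 = 7.2% → the Infra team
The Infra team has the higher rate in both groups.

the Infra team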